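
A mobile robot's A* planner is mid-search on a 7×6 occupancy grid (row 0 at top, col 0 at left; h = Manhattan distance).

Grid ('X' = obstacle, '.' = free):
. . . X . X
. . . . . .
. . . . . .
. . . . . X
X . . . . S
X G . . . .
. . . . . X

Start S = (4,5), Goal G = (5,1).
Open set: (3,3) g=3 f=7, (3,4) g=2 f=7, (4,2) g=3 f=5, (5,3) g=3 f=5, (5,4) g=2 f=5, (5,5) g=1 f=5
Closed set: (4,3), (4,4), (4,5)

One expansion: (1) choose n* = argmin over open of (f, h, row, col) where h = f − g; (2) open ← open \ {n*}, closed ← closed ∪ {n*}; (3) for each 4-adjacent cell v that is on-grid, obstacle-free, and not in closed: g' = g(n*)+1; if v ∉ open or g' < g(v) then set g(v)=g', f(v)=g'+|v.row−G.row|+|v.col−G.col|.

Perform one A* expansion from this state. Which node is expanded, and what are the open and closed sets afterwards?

step 1: expand (4,2) (f=5, h=2) → closed; open now [(3,2) g=4 f=7, (3,3) g=3 f=7, (3,4) g=2 f=7, (4,1) g=4 f=5, (5,2) g=4 f=5, (5,3) g=3 f=5, (5,4) g=2 f=5, (5,5) g=1 f=5]

expanded=(4,2); open=[(3,2) g=4 f=7, (3,3) g=3 f=7, (3,4) g=2 f=7, (4,1) g=4 f=5, (5,2) g=4 f=5, (5,3) g=3 f=5, (5,4) g=2 f=5, (5,5) g=1 f=5]; closed=[(4,2), (4,3), (4,4), (4,5)]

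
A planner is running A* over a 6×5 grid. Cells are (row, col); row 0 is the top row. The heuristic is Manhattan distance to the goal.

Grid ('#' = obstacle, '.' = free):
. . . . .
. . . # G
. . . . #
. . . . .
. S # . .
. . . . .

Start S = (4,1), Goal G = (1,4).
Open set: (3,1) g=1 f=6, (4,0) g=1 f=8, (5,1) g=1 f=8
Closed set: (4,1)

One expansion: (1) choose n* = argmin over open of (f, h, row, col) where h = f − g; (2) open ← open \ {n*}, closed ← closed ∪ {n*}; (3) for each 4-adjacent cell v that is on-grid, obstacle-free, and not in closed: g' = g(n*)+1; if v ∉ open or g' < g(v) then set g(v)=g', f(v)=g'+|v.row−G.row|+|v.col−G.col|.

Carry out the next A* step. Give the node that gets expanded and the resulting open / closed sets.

expanded=(3,1); open=[(2,1) g=2 f=6, (3,0) g=2 f=8, (3,2) g=2 f=6, (4,0) g=1 f=8, (5,1) g=1 f=8]; closed=[(3,1), (4,1)]

step 1: expand (3,1) (f=6, h=5) → closed; open now [(2,1) g=2 f=6, (3,0) g=2 f=8, (3,2) g=2 f=6, (4,0) g=1 f=8, (5,1) g=1 f=8]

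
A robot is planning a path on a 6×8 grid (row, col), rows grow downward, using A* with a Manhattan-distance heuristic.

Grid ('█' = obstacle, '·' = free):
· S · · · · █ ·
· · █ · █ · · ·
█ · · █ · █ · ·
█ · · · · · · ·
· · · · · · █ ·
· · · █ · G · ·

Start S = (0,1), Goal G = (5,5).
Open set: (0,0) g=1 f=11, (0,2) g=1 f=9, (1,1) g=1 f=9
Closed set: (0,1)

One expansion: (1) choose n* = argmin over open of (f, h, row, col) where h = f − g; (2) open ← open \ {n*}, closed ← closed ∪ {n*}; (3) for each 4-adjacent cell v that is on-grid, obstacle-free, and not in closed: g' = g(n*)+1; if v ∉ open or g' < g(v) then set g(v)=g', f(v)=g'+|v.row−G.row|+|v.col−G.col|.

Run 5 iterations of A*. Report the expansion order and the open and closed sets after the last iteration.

step 1: expand (0,2) (f=9, h=8) → closed; open now [(0,0) g=1 f=11, (0,3) g=2 f=9, (1,1) g=1 f=9]
step 2: expand (0,3) (f=9, h=7) → closed; open now [(0,0) g=1 f=11, (0,4) g=3 f=9, (1,1) g=1 f=9, (1,3) g=3 f=9]
step 3: expand (0,4) (f=9, h=6) → closed; open now [(0,0) g=1 f=11, (0,5) g=4 f=9, (1,1) g=1 f=9, (1,3) g=3 f=9]
step 4: expand (0,5) (f=9, h=5) → closed; open now [(0,0) g=1 f=11, (1,1) g=1 f=9, (1,3) g=3 f=9, (1,5) g=5 f=9]
step 5: expand (1,5) (f=9, h=4) → closed; open now [(0,0) g=1 f=11, (1,1) g=1 f=9, (1,3) g=3 f=9, (1,6) g=6 f=11]

order=[(0,2) → (0,3) → (0,4) → (0,5) → (1,5)]; open=[(0,0) g=1 f=11, (1,1) g=1 f=9, (1,3) g=3 f=9, (1,6) g=6 f=11]; closed=[(0,1), (0,2), (0,3), (0,4), (0,5), (1,5)]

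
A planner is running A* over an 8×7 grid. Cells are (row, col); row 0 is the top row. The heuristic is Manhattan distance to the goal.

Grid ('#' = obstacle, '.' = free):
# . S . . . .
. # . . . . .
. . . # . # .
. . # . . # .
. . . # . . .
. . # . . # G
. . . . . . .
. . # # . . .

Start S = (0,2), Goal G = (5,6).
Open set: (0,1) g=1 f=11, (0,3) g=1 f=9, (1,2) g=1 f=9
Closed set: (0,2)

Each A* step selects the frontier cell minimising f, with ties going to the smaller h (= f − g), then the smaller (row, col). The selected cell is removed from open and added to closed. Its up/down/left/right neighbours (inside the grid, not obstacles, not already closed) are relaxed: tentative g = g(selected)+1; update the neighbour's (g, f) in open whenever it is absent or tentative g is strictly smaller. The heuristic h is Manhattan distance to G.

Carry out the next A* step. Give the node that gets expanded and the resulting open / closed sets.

step 1: expand (0,3) (f=9, h=8) → closed; open now [(0,1) g=1 f=11, (0,4) g=2 f=9, (1,2) g=1 f=9, (1,3) g=2 f=9]

expanded=(0,3); open=[(0,1) g=1 f=11, (0,4) g=2 f=9, (1,2) g=1 f=9, (1,3) g=2 f=9]; closed=[(0,2), (0,3)]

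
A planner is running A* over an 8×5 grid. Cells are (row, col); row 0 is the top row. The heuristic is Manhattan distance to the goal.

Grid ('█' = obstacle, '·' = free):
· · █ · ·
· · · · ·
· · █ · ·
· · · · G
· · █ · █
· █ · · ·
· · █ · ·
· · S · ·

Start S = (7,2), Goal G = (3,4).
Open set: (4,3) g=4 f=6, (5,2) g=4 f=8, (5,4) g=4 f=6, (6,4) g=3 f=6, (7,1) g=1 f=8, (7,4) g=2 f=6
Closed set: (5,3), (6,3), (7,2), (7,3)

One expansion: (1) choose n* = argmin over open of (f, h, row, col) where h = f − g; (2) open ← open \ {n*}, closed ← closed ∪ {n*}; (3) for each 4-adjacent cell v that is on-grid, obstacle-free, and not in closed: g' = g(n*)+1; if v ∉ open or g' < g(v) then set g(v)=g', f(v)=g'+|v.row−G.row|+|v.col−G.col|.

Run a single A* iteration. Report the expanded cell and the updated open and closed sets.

expanded=(4,3); open=[(3,3) g=5 f=6, (5,2) g=4 f=8, (5,4) g=4 f=6, (6,4) g=3 f=6, (7,1) g=1 f=8, (7,4) g=2 f=6]; closed=[(4,3), (5,3), (6,3), (7,2), (7,3)]

step 1: expand (4,3) (f=6, h=2) → closed; open now [(3,3) g=5 f=6, (5,2) g=4 f=8, (5,4) g=4 f=6, (6,4) g=3 f=6, (7,1) g=1 f=8, (7,4) g=2 f=6]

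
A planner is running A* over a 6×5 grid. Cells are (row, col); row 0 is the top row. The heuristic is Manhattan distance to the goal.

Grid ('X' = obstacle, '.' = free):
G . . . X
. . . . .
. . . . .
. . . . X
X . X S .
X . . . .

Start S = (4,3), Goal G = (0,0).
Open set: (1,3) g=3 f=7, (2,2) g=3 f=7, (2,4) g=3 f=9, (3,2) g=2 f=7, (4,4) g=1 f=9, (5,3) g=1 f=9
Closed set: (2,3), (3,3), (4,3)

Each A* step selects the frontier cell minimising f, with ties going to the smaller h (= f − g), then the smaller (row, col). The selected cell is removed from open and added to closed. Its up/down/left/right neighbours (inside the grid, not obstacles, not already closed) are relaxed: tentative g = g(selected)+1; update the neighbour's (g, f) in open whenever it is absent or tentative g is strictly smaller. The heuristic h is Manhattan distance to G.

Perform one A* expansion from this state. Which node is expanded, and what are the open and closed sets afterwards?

expanded=(1,3); open=[(0,3) g=4 f=7, (1,2) g=4 f=7, (1,4) g=4 f=9, (2,2) g=3 f=7, (2,4) g=3 f=9, (3,2) g=2 f=7, (4,4) g=1 f=9, (5,3) g=1 f=9]; closed=[(1,3), (2,3), (3,3), (4,3)]

step 1: expand (1,3) (f=7, h=4) → closed; open now [(0,3) g=4 f=7, (1,2) g=4 f=7, (1,4) g=4 f=9, (2,2) g=3 f=7, (2,4) g=3 f=9, (3,2) g=2 f=7, (4,4) g=1 f=9, (5,3) g=1 f=9]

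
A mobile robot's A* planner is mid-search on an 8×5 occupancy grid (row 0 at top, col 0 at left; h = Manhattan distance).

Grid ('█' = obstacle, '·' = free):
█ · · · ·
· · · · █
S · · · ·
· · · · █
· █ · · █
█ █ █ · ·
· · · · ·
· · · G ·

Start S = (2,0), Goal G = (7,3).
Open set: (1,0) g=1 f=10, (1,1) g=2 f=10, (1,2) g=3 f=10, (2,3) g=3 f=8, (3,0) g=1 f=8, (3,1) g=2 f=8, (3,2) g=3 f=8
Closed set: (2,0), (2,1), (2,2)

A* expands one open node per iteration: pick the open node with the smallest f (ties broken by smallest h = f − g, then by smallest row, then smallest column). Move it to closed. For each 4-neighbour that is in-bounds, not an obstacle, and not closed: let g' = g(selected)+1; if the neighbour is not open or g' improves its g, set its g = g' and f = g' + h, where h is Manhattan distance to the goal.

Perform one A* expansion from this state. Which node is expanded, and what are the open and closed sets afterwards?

step 1: expand (2,3) (f=8, h=5) → closed; open now [(1,0) g=1 f=10, (1,1) g=2 f=10, (1,2) g=3 f=10, (1,3) g=4 f=10, (2,4) g=4 f=10, (3,0) g=1 f=8, (3,1) g=2 f=8, (3,2) g=3 f=8, (3,3) g=4 f=8]

expanded=(2,3); open=[(1,0) g=1 f=10, (1,1) g=2 f=10, (1,2) g=3 f=10, (1,3) g=4 f=10, (2,4) g=4 f=10, (3,0) g=1 f=8, (3,1) g=2 f=8, (3,2) g=3 f=8, (3,3) g=4 f=8]; closed=[(2,0), (2,1), (2,2), (2,3)]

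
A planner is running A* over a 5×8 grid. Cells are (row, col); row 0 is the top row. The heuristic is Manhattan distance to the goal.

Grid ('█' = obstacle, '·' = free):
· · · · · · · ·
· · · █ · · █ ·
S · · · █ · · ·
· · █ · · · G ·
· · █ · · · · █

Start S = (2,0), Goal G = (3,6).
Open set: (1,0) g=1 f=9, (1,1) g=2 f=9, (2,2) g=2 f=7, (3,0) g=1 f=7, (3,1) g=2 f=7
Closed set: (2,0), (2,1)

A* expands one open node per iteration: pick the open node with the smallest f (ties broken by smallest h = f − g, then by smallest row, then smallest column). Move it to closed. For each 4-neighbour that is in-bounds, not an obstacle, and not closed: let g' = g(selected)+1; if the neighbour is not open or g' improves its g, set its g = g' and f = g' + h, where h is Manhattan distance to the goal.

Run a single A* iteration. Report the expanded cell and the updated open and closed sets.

step 1: expand (2,2) (f=7, h=5) → closed; open now [(1,0) g=1 f=9, (1,1) g=2 f=9, (1,2) g=3 f=9, (2,3) g=3 f=7, (3,0) g=1 f=7, (3,1) g=2 f=7]

expanded=(2,2); open=[(1,0) g=1 f=9, (1,1) g=2 f=9, (1,2) g=3 f=9, (2,3) g=3 f=7, (3,0) g=1 f=7, (3,1) g=2 f=7]; closed=[(2,0), (2,1), (2,2)]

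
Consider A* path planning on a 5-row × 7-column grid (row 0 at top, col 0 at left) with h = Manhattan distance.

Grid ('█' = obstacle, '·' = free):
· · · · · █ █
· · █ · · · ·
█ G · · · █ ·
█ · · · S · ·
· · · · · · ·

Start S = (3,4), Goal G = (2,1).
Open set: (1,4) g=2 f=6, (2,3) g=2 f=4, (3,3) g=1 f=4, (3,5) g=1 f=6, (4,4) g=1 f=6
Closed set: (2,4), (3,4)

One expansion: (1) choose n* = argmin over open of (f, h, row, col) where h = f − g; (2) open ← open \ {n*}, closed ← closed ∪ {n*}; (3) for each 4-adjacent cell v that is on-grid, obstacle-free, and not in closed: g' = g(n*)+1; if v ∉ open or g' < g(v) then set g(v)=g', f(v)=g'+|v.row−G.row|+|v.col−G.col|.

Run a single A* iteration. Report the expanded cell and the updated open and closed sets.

step 1: expand (2,3) (f=4, h=2) → closed; open now [(1,3) g=3 f=6, (1,4) g=2 f=6, (2,2) g=3 f=4, (3,3) g=1 f=4, (3,5) g=1 f=6, (4,4) g=1 f=6]

expanded=(2,3); open=[(1,3) g=3 f=6, (1,4) g=2 f=6, (2,2) g=3 f=4, (3,3) g=1 f=4, (3,5) g=1 f=6, (4,4) g=1 f=6]; closed=[(2,3), (2,4), (3,4)]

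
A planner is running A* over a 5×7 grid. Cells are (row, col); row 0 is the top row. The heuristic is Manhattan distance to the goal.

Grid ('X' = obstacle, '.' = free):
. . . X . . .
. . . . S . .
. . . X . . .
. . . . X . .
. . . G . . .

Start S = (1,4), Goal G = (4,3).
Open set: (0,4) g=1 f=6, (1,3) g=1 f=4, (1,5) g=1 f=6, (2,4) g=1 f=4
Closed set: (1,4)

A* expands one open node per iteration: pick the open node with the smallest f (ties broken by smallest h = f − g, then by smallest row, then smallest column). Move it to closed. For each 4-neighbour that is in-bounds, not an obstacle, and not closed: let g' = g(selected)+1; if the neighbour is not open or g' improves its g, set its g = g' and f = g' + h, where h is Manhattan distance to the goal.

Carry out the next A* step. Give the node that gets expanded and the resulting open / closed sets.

expanded=(1,3); open=[(0,4) g=1 f=6, (1,2) g=2 f=6, (1,5) g=1 f=6, (2,4) g=1 f=4]; closed=[(1,3), (1,4)]

step 1: expand (1,3) (f=4, h=3) → closed; open now [(0,4) g=1 f=6, (1,2) g=2 f=6, (1,5) g=1 f=6, (2,4) g=1 f=4]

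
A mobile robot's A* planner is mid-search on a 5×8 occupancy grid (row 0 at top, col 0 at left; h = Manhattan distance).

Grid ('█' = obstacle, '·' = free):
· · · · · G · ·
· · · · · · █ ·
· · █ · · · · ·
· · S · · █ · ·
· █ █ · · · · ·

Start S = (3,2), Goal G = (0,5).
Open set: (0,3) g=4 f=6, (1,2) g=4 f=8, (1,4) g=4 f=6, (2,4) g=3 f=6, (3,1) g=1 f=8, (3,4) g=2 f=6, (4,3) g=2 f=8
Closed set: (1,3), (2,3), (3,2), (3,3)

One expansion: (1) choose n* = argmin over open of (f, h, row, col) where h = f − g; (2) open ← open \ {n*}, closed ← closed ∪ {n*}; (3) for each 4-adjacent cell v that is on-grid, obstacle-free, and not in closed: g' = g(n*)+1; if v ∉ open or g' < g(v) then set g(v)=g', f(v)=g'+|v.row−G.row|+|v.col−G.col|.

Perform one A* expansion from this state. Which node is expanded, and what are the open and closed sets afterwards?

step 1: expand (0,3) (f=6, h=2) → closed; open now [(0,2) g=5 f=8, (0,4) g=5 f=6, (1,2) g=4 f=8, (1,4) g=4 f=6, (2,4) g=3 f=6, (3,1) g=1 f=8, (3,4) g=2 f=6, (4,3) g=2 f=8]

expanded=(0,3); open=[(0,2) g=5 f=8, (0,4) g=5 f=6, (1,2) g=4 f=8, (1,4) g=4 f=6, (2,4) g=3 f=6, (3,1) g=1 f=8, (3,4) g=2 f=6, (4,3) g=2 f=8]; closed=[(0,3), (1,3), (2,3), (3,2), (3,3)]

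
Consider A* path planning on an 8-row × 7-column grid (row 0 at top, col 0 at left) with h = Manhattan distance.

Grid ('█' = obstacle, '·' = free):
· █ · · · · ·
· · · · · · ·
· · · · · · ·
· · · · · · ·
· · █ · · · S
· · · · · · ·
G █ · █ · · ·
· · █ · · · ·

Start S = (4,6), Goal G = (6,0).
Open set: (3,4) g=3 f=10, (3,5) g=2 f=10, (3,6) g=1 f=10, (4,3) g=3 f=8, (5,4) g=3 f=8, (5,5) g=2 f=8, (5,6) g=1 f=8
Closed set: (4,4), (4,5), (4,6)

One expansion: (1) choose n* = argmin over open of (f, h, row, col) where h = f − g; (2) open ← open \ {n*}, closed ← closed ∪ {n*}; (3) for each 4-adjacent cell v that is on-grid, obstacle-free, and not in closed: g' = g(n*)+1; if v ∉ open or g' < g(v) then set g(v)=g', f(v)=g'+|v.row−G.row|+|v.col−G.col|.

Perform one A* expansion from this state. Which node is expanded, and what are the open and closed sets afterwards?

expanded=(4,3); open=[(3,3) g=4 f=10, (3,4) g=3 f=10, (3,5) g=2 f=10, (3,6) g=1 f=10, (5,3) g=4 f=8, (5,4) g=3 f=8, (5,5) g=2 f=8, (5,6) g=1 f=8]; closed=[(4,3), (4,4), (4,5), (4,6)]

step 1: expand (4,3) (f=8, h=5) → closed; open now [(3,3) g=4 f=10, (3,4) g=3 f=10, (3,5) g=2 f=10, (3,6) g=1 f=10, (5,3) g=4 f=8, (5,4) g=3 f=8, (5,5) g=2 f=8, (5,6) g=1 f=8]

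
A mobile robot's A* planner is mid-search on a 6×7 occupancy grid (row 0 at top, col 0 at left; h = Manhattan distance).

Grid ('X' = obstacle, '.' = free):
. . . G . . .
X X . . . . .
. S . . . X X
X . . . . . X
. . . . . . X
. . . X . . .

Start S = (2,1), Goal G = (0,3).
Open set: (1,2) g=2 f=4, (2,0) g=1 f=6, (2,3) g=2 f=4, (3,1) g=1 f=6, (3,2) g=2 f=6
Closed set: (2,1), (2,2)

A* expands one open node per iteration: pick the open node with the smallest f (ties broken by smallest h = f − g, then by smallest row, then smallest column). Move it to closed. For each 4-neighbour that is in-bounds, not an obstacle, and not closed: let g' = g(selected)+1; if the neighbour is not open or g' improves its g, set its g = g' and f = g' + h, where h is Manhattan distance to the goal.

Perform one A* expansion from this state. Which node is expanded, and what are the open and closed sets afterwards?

expanded=(1,2); open=[(0,2) g=3 f=4, (1,3) g=3 f=4, (2,0) g=1 f=6, (2,3) g=2 f=4, (3,1) g=1 f=6, (3,2) g=2 f=6]; closed=[(1,2), (2,1), (2,2)]

step 1: expand (1,2) (f=4, h=2) → closed; open now [(0,2) g=3 f=4, (1,3) g=3 f=4, (2,0) g=1 f=6, (2,3) g=2 f=4, (3,1) g=1 f=6, (3,2) g=2 f=6]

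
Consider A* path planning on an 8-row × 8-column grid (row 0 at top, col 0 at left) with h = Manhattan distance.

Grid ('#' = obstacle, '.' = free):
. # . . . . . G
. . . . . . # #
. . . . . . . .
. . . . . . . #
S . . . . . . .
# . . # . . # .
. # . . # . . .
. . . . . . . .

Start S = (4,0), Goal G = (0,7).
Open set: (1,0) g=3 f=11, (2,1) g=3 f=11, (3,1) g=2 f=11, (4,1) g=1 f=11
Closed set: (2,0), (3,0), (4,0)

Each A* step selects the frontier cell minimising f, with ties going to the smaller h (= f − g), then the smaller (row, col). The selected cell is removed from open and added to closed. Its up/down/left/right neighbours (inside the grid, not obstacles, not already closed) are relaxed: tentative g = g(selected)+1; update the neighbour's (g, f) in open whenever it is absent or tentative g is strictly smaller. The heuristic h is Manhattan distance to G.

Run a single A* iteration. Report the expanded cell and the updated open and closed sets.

expanded=(1,0); open=[(0,0) g=4 f=11, (1,1) g=4 f=11, (2,1) g=3 f=11, (3,1) g=2 f=11, (4,1) g=1 f=11]; closed=[(1,0), (2,0), (3,0), (4,0)]

step 1: expand (1,0) (f=11, h=8) → closed; open now [(0,0) g=4 f=11, (1,1) g=4 f=11, (2,1) g=3 f=11, (3,1) g=2 f=11, (4,1) g=1 f=11]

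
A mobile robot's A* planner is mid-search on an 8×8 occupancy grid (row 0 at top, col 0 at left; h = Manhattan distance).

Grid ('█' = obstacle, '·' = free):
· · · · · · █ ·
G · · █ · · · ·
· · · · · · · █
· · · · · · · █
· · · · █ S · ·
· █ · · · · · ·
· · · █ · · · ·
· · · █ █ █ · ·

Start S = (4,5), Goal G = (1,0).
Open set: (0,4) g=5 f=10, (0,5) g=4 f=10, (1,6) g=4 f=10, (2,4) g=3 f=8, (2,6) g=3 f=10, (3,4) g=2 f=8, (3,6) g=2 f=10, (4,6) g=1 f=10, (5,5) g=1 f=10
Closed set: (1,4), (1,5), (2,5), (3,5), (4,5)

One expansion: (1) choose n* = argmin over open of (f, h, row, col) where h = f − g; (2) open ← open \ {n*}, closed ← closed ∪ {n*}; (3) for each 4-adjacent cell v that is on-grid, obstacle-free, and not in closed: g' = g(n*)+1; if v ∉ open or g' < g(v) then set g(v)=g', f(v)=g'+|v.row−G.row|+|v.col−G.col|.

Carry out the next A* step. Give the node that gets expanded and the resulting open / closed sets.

expanded=(2,4); open=[(0,4) g=5 f=10, (0,5) g=4 f=10, (1,6) g=4 f=10, (2,3) g=4 f=8, (2,6) g=3 f=10, (3,4) g=2 f=8, (3,6) g=2 f=10, (4,6) g=1 f=10, (5,5) g=1 f=10]; closed=[(1,4), (1,5), (2,4), (2,5), (3,5), (4,5)]

step 1: expand (2,4) (f=8, h=5) → closed; open now [(0,4) g=5 f=10, (0,5) g=4 f=10, (1,6) g=4 f=10, (2,3) g=4 f=8, (2,6) g=3 f=10, (3,4) g=2 f=8, (3,6) g=2 f=10, (4,6) g=1 f=10, (5,5) g=1 f=10]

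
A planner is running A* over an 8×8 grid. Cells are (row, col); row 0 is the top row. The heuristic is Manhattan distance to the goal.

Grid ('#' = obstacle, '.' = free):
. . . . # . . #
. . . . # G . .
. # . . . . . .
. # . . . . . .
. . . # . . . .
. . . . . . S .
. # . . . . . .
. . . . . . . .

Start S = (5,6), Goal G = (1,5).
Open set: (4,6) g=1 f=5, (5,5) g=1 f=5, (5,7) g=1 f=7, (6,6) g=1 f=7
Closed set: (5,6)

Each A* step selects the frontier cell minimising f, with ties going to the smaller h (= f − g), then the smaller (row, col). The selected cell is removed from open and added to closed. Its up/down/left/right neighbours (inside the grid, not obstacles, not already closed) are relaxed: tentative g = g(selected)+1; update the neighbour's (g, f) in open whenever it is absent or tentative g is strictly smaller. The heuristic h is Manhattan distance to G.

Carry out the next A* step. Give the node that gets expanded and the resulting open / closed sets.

expanded=(4,6); open=[(3,6) g=2 f=5, (4,5) g=2 f=5, (4,7) g=2 f=7, (5,5) g=1 f=5, (5,7) g=1 f=7, (6,6) g=1 f=7]; closed=[(4,6), (5,6)]

step 1: expand (4,6) (f=5, h=4) → closed; open now [(3,6) g=2 f=5, (4,5) g=2 f=5, (4,7) g=2 f=7, (5,5) g=1 f=5, (5,7) g=1 f=7, (6,6) g=1 f=7]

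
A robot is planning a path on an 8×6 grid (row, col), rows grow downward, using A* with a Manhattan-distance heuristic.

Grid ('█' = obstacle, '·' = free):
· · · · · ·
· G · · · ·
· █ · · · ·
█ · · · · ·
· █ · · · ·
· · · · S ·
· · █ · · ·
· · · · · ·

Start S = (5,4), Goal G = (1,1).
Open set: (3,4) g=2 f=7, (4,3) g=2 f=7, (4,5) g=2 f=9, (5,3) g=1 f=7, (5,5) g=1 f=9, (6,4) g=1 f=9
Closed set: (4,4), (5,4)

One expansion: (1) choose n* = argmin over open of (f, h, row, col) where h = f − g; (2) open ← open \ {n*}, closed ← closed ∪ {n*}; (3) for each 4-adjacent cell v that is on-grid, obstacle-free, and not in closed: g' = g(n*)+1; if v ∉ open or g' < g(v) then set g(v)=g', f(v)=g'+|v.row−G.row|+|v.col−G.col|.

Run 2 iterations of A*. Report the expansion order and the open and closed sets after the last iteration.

order=[(3,4) → (2,4)]; open=[(1,4) g=4 f=7, (2,3) g=4 f=7, (2,5) g=4 f=9, (3,3) g=3 f=7, (3,5) g=3 f=9, (4,3) g=2 f=7, (4,5) g=2 f=9, (5,3) g=1 f=7, (5,5) g=1 f=9, (6,4) g=1 f=9]; closed=[(2,4), (3,4), (4,4), (5,4)]

step 1: expand (3,4) (f=7, h=5) → closed; open now [(2,4) g=3 f=7, (3,3) g=3 f=7, (3,5) g=3 f=9, (4,3) g=2 f=7, (4,5) g=2 f=9, (5,3) g=1 f=7, (5,5) g=1 f=9, (6,4) g=1 f=9]
step 2: expand (2,4) (f=7, h=4) → closed; open now [(1,4) g=4 f=7, (2,3) g=4 f=7, (2,5) g=4 f=9, (3,3) g=3 f=7, (3,5) g=3 f=9, (4,3) g=2 f=7, (4,5) g=2 f=9, (5,3) g=1 f=7, (5,5) g=1 f=9, (6,4) g=1 f=9]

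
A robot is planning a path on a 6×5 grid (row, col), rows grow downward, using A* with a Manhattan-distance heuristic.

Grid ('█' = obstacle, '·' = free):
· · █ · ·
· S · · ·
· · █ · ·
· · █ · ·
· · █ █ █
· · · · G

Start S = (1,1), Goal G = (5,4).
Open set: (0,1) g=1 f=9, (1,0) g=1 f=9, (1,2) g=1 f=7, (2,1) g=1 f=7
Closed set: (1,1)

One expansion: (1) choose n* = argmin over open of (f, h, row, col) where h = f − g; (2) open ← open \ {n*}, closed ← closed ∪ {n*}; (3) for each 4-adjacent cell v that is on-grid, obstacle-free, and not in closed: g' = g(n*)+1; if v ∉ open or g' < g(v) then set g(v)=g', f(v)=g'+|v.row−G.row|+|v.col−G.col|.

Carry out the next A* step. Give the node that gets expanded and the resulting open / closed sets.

expanded=(1,2); open=[(0,1) g=1 f=9, (1,0) g=1 f=9, (1,3) g=2 f=7, (2,1) g=1 f=7]; closed=[(1,1), (1,2)]

step 1: expand (1,2) (f=7, h=6) → closed; open now [(0,1) g=1 f=9, (1,0) g=1 f=9, (1,3) g=2 f=7, (2,1) g=1 f=7]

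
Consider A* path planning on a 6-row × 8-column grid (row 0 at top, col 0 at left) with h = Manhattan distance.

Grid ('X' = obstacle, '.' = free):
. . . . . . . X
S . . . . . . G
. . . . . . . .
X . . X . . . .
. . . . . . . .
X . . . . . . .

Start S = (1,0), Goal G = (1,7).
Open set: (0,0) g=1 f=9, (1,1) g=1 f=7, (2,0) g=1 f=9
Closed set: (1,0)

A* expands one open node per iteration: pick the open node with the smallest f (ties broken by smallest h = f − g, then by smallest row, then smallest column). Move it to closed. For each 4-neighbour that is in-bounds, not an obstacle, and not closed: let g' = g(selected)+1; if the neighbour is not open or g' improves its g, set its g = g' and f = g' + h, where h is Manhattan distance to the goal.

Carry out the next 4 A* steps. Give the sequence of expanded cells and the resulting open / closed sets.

step 1: expand (1,1) (f=7, h=6) → closed; open now [(0,0) g=1 f=9, (0,1) g=2 f=9, (1,2) g=2 f=7, (2,0) g=1 f=9, (2,1) g=2 f=9]
step 2: expand (1,2) (f=7, h=5) → closed; open now [(0,0) g=1 f=9, (0,1) g=2 f=9, (0,2) g=3 f=9, (1,3) g=3 f=7, (2,0) g=1 f=9, (2,1) g=2 f=9, (2,2) g=3 f=9]
step 3: expand (1,3) (f=7, h=4) → closed; open now [(0,0) g=1 f=9, (0,1) g=2 f=9, (0,2) g=3 f=9, (0,3) g=4 f=9, (1,4) g=4 f=7, (2,0) g=1 f=9, (2,1) g=2 f=9, (2,2) g=3 f=9, (2,3) g=4 f=9]
step 4: expand (1,4) (f=7, h=3) → closed; open now [(0,0) g=1 f=9, (0,1) g=2 f=9, (0,2) g=3 f=9, (0,3) g=4 f=9, (0,4) g=5 f=9, (1,5) g=5 f=7, (2,0) g=1 f=9, (2,1) g=2 f=9, (2,2) g=3 f=9, (2,3) g=4 f=9, (2,4) g=5 f=9]

order=[(1,1) → (1,2) → (1,3) → (1,4)]; open=[(0,0) g=1 f=9, (0,1) g=2 f=9, (0,2) g=3 f=9, (0,3) g=4 f=9, (0,4) g=5 f=9, (1,5) g=5 f=7, (2,0) g=1 f=9, (2,1) g=2 f=9, (2,2) g=3 f=9, (2,3) g=4 f=9, (2,4) g=5 f=9]; closed=[(1,0), (1,1), (1,2), (1,3), (1,4)]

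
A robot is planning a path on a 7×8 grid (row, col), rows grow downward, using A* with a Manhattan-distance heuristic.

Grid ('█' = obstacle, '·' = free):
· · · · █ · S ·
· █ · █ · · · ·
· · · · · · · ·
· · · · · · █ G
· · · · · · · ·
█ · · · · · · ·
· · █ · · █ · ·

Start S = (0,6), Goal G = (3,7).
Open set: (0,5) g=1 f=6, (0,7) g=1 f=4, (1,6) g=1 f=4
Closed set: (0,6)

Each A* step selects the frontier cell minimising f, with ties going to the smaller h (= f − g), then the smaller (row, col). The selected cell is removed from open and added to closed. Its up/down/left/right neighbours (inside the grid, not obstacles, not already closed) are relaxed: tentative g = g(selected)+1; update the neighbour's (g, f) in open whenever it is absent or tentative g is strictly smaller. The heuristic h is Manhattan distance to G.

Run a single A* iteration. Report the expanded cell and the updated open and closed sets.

step 1: expand (0,7) (f=4, h=3) → closed; open now [(0,5) g=1 f=6, (1,6) g=1 f=4, (1,7) g=2 f=4]

expanded=(0,7); open=[(0,5) g=1 f=6, (1,6) g=1 f=4, (1,7) g=2 f=4]; closed=[(0,6), (0,7)]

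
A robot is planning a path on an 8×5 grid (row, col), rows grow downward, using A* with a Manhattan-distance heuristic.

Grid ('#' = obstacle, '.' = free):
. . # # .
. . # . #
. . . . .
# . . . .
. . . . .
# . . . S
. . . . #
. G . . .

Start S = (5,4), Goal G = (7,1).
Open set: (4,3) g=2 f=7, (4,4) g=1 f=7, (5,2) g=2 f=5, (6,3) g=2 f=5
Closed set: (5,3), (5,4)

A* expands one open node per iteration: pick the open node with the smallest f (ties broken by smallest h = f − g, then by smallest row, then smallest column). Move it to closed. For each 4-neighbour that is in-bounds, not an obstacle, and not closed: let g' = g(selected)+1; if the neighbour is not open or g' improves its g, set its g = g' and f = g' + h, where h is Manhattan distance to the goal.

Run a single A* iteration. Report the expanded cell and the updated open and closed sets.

expanded=(5,2); open=[(4,2) g=3 f=7, (4,3) g=2 f=7, (4,4) g=1 f=7, (5,1) g=3 f=5, (6,2) g=3 f=5, (6,3) g=2 f=5]; closed=[(5,2), (5,3), (5,4)]

step 1: expand (5,2) (f=5, h=3) → closed; open now [(4,2) g=3 f=7, (4,3) g=2 f=7, (4,4) g=1 f=7, (5,1) g=3 f=5, (6,2) g=3 f=5, (6,3) g=2 f=5]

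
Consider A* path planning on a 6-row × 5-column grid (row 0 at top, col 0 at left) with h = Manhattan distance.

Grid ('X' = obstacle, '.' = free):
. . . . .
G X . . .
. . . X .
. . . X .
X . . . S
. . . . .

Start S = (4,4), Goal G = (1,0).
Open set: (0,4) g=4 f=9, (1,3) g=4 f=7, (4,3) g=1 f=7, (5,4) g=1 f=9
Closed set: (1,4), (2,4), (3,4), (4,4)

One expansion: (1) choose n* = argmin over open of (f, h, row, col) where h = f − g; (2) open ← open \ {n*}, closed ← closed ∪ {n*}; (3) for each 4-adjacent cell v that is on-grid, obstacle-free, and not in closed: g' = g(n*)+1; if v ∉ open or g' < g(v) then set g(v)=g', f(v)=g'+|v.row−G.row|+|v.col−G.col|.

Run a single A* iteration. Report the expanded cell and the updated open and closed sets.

expanded=(1,3); open=[(0,3) g=5 f=9, (0,4) g=4 f=9, (1,2) g=5 f=7, (4,3) g=1 f=7, (5,4) g=1 f=9]; closed=[(1,3), (1,4), (2,4), (3,4), (4,4)]

step 1: expand (1,3) (f=7, h=3) → closed; open now [(0,3) g=5 f=9, (0,4) g=4 f=9, (1,2) g=5 f=7, (4,3) g=1 f=7, (5,4) g=1 f=9]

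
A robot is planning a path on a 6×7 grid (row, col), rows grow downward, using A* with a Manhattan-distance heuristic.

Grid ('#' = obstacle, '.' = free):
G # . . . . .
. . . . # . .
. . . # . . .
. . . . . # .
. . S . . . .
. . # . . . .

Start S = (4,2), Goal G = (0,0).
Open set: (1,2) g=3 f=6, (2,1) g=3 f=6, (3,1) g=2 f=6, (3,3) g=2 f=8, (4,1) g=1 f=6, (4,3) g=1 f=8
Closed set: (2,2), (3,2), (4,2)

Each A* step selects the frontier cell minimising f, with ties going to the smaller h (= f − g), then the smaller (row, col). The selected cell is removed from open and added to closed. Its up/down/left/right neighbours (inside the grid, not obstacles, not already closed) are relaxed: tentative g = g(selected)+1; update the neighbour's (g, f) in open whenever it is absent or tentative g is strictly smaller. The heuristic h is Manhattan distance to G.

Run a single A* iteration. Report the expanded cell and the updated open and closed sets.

step 1: expand (1,2) (f=6, h=3) → closed; open now [(0,2) g=4 f=6, (1,1) g=4 f=6, (1,3) g=4 f=8, (2,1) g=3 f=6, (3,1) g=2 f=6, (3,3) g=2 f=8, (4,1) g=1 f=6, (4,3) g=1 f=8]

expanded=(1,2); open=[(0,2) g=4 f=6, (1,1) g=4 f=6, (1,3) g=4 f=8, (2,1) g=3 f=6, (3,1) g=2 f=6, (3,3) g=2 f=8, (4,1) g=1 f=6, (4,3) g=1 f=8]; closed=[(1,2), (2,2), (3,2), (4,2)]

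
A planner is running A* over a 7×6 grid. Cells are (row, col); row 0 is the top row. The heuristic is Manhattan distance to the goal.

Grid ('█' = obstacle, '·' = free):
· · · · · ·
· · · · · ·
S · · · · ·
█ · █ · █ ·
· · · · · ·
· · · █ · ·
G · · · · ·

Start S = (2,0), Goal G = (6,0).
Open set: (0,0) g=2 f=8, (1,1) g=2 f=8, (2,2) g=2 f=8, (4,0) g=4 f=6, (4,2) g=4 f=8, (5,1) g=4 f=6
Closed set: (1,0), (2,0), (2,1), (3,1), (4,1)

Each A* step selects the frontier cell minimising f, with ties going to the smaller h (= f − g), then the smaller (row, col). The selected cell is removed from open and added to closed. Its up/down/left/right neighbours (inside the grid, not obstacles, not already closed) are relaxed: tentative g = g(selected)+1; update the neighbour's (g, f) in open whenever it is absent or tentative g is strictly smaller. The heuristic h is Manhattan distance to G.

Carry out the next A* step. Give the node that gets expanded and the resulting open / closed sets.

expanded=(4,0); open=[(0,0) g=2 f=8, (1,1) g=2 f=8, (2,2) g=2 f=8, (4,2) g=4 f=8, (5,0) g=5 f=6, (5,1) g=4 f=6]; closed=[(1,0), (2,0), (2,1), (3,1), (4,0), (4,1)]

step 1: expand (4,0) (f=6, h=2) → closed; open now [(0,0) g=2 f=8, (1,1) g=2 f=8, (2,2) g=2 f=8, (4,2) g=4 f=8, (5,0) g=5 f=6, (5,1) g=4 f=6]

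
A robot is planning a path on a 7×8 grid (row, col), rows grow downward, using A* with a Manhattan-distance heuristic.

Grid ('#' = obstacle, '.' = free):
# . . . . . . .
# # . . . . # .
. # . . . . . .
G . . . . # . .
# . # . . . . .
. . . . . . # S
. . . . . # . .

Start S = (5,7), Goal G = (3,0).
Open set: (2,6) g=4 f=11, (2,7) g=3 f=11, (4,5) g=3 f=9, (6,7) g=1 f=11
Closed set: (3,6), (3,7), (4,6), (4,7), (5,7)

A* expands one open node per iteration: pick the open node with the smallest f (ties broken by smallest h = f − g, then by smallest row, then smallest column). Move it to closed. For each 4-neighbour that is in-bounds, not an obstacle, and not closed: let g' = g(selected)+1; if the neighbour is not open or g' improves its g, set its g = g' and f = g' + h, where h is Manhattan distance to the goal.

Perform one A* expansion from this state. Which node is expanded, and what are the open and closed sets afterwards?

expanded=(4,5); open=[(2,6) g=4 f=11, (2,7) g=3 f=11, (4,4) g=4 f=9, (5,5) g=4 f=11, (6,7) g=1 f=11]; closed=[(3,6), (3,7), (4,5), (4,6), (4,7), (5,7)]

step 1: expand (4,5) (f=9, h=6) → closed; open now [(2,6) g=4 f=11, (2,7) g=3 f=11, (4,4) g=4 f=9, (5,5) g=4 f=11, (6,7) g=1 f=11]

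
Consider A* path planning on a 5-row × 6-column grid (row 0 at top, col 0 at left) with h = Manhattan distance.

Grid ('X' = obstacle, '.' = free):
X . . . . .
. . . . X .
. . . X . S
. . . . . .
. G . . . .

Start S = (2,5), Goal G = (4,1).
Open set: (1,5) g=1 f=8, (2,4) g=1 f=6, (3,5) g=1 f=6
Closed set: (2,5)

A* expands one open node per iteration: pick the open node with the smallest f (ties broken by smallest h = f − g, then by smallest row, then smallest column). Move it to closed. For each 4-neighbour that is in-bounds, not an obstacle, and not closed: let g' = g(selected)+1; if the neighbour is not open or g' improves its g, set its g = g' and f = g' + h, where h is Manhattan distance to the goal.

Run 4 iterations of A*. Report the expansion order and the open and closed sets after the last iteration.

step 1: expand (2,4) (f=6, h=5) → closed; open now [(1,5) g=1 f=8, (3,4) g=2 f=6, (3,5) g=1 f=6]
step 2: expand (3,4) (f=6, h=4) → closed; open now [(1,5) g=1 f=8, (3,3) g=3 f=6, (3,5) g=1 f=6, (4,4) g=3 f=6]
step 3: expand (3,3) (f=6, h=3) → closed; open now [(1,5) g=1 f=8, (3,2) g=4 f=6, (3,5) g=1 f=6, (4,3) g=4 f=6, (4,4) g=3 f=6]
step 4: expand (3,2) (f=6, h=2) → closed; open now [(1,5) g=1 f=8, (2,2) g=5 f=8, (3,1) g=5 f=6, (3,5) g=1 f=6, (4,2) g=5 f=6, (4,3) g=4 f=6, (4,4) g=3 f=6]

order=[(2,4) → (3,4) → (3,3) → (3,2)]; open=[(1,5) g=1 f=8, (2,2) g=5 f=8, (3,1) g=5 f=6, (3,5) g=1 f=6, (4,2) g=5 f=6, (4,3) g=4 f=6, (4,4) g=3 f=6]; closed=[(2,4), (2,5), (3,2), (3,3), (3,4)]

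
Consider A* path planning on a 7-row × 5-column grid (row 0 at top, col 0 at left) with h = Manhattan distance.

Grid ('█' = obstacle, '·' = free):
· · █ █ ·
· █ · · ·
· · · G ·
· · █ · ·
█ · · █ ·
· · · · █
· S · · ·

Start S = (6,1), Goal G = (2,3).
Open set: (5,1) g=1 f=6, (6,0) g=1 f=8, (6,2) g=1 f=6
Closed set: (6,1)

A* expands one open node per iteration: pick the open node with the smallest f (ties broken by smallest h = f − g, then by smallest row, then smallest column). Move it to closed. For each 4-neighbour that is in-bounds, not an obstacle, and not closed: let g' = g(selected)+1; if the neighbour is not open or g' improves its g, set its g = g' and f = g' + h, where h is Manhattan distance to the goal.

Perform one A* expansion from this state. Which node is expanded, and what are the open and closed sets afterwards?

step 1: expand (5,1) (f=6, h=5) → closed; open now [(4,1) g=2 f=6, (5,0) g=2 f=8, (5,2) g=2 f=6, (6,0) g=1 f=8, (6,2) g=1 f=6]

expanded=(5,1); open=[(4,1) g=2 f=6, (5,0) g=2 f=8, (5,2) g=2 f=6, (6,0) g=1 f=8, (6,2) g=1 f=6]; closed=[(5,1), (6,1)]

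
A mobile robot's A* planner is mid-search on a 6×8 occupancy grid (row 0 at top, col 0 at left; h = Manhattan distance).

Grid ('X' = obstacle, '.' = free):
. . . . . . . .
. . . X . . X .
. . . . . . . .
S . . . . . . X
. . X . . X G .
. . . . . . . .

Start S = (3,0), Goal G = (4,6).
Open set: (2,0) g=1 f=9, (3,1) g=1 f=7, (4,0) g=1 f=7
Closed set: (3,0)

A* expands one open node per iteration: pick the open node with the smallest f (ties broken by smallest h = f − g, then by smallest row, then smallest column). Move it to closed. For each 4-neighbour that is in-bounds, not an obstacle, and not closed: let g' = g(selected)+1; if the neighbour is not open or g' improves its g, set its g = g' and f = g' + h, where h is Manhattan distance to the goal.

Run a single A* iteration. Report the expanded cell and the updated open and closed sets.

step 1: expand (3,1) (f=7, h=6) → closed; open now [(2,0) g=1 f=9, (2,1) g=2 f=9, (3,2) g=2 f=7, (4,0) g=1 f=7, (4,1) g=2 f=7]

expanded=(3,1); open=[(2,0) g=1 f=9, (2,1) g=2 f=9, (3,2) g=2 f=7, (4,0) g=1 f=7, (4,1) g=2 f=7]; closed=[(3,0), (3,1)]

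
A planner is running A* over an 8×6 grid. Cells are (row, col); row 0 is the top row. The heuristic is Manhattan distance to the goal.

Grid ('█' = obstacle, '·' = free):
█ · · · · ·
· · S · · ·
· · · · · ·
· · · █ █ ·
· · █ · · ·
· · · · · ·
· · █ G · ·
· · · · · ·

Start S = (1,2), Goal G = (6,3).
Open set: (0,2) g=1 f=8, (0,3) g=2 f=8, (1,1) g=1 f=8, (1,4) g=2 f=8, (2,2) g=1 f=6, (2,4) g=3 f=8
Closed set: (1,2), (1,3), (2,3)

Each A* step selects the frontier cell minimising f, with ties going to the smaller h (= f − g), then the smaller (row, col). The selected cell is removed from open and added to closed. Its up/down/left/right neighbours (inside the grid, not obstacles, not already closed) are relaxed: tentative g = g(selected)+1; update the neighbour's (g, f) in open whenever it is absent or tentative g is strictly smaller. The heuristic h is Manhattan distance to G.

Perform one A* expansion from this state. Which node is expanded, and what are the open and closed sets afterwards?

expanded=(2,2); open=[(0,2) g=1 f=8, (0,3) g=2 f=8, (1,1) g=1 f=8, (1,4) g=2 f=8, (2,1) g=2 f=8, (2,4) g=3 f=8, (3,2) g=2 f=6]; closed=[(1,2), (1,3), (2,2), (2,3)]

step 1: expand (2,2) (f=6, h=5) → closed; open now [(0,2) g=1 f=8, (0,3) g=2 f=8, (1,1) g=1 f=8, (1,4) g=2 f=8, (2,1) g=2 f=8, (2,4) g=3 f=8, (3,2) g=2 f=6]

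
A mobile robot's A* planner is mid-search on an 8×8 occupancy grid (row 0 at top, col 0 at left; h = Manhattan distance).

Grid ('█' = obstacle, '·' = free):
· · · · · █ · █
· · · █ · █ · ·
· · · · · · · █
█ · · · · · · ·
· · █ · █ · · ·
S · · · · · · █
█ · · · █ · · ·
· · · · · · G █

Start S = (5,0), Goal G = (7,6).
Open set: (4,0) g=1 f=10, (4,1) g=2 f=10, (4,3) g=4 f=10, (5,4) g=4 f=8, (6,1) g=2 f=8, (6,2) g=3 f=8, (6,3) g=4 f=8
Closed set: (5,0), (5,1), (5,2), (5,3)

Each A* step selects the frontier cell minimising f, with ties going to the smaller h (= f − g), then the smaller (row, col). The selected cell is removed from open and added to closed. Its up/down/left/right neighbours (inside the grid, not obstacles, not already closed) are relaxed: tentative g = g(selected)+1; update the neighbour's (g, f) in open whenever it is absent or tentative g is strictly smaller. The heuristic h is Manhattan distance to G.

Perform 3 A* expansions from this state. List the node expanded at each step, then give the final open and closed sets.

order=[(5,4) → (5,5) → (5,6)]; open=[(4,0) g=1 f=10, (4,1) g=2 f=10, (4,3) g=4 f=10, (4,5) g=6 f=10, (4,6) g=7 f=10, (6,1) g=2 f=8, (6,2) g=3 f=8, (6,3) g=4 f=8, (6,5) g=6 f=8, (6,6) g=7 f=8]; closed=[(5,0), (5,1), (5,2), (5,3), (5,4), (5,5), (5,6)]

step 1: expand (5,4) (f=8, h=4) → closed; open now [(4,0) g=1 f=10, (4,1) g=2 f=10, (4,3) g=4 f=10, (5,5) g=5 f=8, (6,1) g=2 f=8, (6,2) g=3 f=8, (6,3) g=4 f=8]
step 2: expand (5,5) (f=8, h=3) → closed; open now [(4,0) g=1 f=10, (4,1) g=2 f=10, (4,3) g=4 f=10, (4,5) g=6 f=10, (5,6) g=6 f=8, (6,1) g=2 f=8, (6,2) g=3 f=8, (6,3) g=4 f=8, (6,5) g=6 f=8]
step 3: expand (5,6) (f=8, h=2) → closed; open now [(4,0) g=1 f=10, (4,1) g=2 f=10, (4,3) g=4 f=10, (4,5) g=6 f=10, (4,6) g=7 f=10, (6,1) g=2 f=8, (6,2) g=3 f=8, (6,3) g=4 f=8, (6,5) g=6 f=8, (6,6) g=7 f=8]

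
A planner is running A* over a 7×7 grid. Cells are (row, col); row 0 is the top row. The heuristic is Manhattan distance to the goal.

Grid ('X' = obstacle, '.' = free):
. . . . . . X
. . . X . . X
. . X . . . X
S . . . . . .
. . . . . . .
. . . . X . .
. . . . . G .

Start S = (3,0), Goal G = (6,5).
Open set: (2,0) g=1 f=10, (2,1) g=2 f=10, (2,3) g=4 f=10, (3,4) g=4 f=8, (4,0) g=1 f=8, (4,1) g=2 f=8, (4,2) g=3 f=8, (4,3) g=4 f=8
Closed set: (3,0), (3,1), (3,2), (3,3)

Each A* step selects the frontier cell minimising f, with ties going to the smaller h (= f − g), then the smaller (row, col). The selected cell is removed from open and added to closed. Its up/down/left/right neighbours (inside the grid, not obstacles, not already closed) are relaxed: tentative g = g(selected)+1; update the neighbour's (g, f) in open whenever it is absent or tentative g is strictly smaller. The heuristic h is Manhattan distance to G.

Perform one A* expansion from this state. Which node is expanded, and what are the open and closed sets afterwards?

step 1: expand (3,4) (f=8, h=4) → closed; open now [(2,0) g=1 f=10, (2,1) g=2 f=10, (2,3) g=4 f=10, (2,4) g=5 f=10, (3,5) g=5 f=8, (4,0) g=1 f=8, (4,1) g=2 f=8, (4,2) g=3 f=8, (4,3) g=4 f=8, (4,4) g=5 f=8]

expanded=(3,4); open=[(2,0) g=1 f=10, (2,1) g=2 f=10, (2,3) g=4 f=10, (2,4) g=5 f=10, (3,5) g=5 f=8, (4,0) g=1 f=8, (4,1) g=2 f=8, (4,2) g=3 f=8, (4,3) g=4 f=8, (4,4) g=5 f=8]; closed=[(3,0), (3,1), (3,2), (3,3), (3,4)]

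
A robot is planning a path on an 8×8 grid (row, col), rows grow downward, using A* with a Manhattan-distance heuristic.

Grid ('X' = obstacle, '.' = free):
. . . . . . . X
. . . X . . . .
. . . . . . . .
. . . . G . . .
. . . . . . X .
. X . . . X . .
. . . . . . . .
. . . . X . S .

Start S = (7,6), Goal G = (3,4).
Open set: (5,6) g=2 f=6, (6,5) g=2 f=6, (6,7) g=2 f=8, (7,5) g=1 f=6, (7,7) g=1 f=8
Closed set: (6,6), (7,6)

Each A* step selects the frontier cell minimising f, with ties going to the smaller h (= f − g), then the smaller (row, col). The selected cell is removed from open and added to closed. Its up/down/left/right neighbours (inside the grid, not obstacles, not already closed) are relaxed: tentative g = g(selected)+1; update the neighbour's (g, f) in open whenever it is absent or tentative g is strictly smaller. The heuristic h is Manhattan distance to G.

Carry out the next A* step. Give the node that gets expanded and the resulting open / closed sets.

step 1: expand (5,6) (f=6, h=4) → closed; open now [(5,7) g=3 f=8, (6,5) g=2 f=6, (6,7) g=2 f=8, (7,5) g=1 f=6, (7,7) g=1 f=8]

expanded=(5,6); open=[(5,7) g=3 f=8, (6,5) g=2 f=6, (6,7) g=2 f=8, (7,5) g=1 f=6, (7,7) g=1 f=8]; closed=[(5,6), (6,6), (7,6)]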